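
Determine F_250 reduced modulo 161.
55

Matrix identity: Q^n = [[F_(n+1), F_n], [F_n, F_(n-1)]] with Q = [[1,1],[1,0]].
n = 250 = 11111010₂. Square-and-multiply, entries mod 161:
Q^1 = [[1,1],[1,0]]
Q^3 = (Q^1)²·Q = [[3,2],[2,1]]
Q^7 = (Q^3)²·Q = [[21,13],[13,8]]
Q^15 = (Q^7)²·Q = [[21,127],[127,55]]
Q^31 = (Q^15)²·Q = [[140,148],[148,153]]
Q^62 = (Q^31)² = [[127,55],[55,72]]
Q^125 = (Q^62)²·Q = [[153,156],[156,158]]
Q^250 = (Q^125)² = [[89,55],[55,34]]
F_250 mod 161 = Q^250[0][1] = 55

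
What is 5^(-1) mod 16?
13

gcd(5, 16) = 1, so the inverse exists.
Extended Euclidean algorithm on (16, 5):
16 = 3 × 5 + 1  ⟹  1 = (1)·16 + (-3)·5
So (-3)·5 ≡ 1 (mod 16), i.e. 5^(-1) ≡ -3 ≡ 13 (mod 16).
Check: 5 × 13 = 65 ≡ 1 (mod 16)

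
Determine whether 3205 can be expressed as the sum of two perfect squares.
17² + 54² (a=17, b=54)

Factorization: 3205 = 5 × 641
By Fermat: n is sum of two squares iff every prime p ≡ 3 (mod 4) appears to even power.
All primes ≡ 3 (mod 4) appear to even power.
Search a = 0, 1, 2, … for 3205 - a² a perfect square: first hit at a = 17: 3205 - 289 = 2916 = 54².
3205 = 17² + 54² = 289 + 2916 ✓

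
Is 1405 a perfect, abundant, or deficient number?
deficient

Proper divisors of 1405: sum = 1 + 5 + 281 = 287
Since 287 < 1405, 1405 is deficient.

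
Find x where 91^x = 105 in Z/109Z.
48

Baby-step giant-step with step n = ⌈√109⌉ = 11.
Baby steps 91^j mod 109 (j:value) for j=0..10: 0:1, 1:91, 2:106, 3:54, 4:9, 5:56, 6:82, 7:50, 8:81, 9:68, 10:84.
Giant-step multiplier: 91^(-11) ≡ 91^(108-11) = 91^97 ≡ 39 (mod 109).
Giant steps γ_i = 105·39^i mod 109: γ_0=105, γ_1=62, γ_2=20, γ_3=17, γ_4=9 (in table at j=4).
x = i·n + j = 4·11 + 4 = 48.
Check: 91^48 ≡ 105 (mod 109).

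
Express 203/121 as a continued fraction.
[1; 1, 2, 9, 1, 3]

Euclidean algorithm steps:
203 = 1 × 121 + 82
121 = 1 × 82 + 39
82 = 2 × 39 + 4
39 = 9 × 4 + 3
4 = 1 × 3 + 1
3 = 3 × 1 + 0
Continued fraction: [1; 1, 2, 9, 1, 3]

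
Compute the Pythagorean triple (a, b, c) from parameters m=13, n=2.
(165, 52, 173)

Euclid's formula: a = m² - n², b = 2mn, c = m² + n²
m = 13, n = 2
a = 13² - 2² = 169 - 4 = 165
b = 2 × 13 × 2 = 52
c = 13² + 2² = 169 + 4 = 173
Verification: 165² + 52² = 27225 + 2704 = 29929 = 173² ✓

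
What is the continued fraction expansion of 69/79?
[0; 1, 6, 1, 9]

Euclidean algorithm steps:
69 = 0 × 79 + 69
79 = 1 × 69 + 10
69 = 6 × 10 + 9
10 = 1 × 9 + 1
9 = 9 × 1 + 0
Continued fraction: [0; 1, 6, 1, 9]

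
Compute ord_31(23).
10

31 is prime, so ord(23) divides φ(31) = 30.
Divisors of 30: 1, 2, 3, 5, 6, 10, 15, 30.
Repeated squaring: 23^1 ≡ 23, 23^2 ≡ 2, 23^4 ≡ 4, 23^8 ≡ 16, 23^16 ≡ 8 (mod 31).
Test 23^d mod 31 for each divisor d in increasing order:
23^1 ≡ 23
23^2 ≡ 2
23^3 = 23^2·23^1 ≡ 15
23^5 = 23^4·23^1 ≡ 30
23^6 = 23^4·23^2 ≡ 8
23^10 = 23^8·23^2 ≡ 1  ← first divisor giving 1
The order is 10.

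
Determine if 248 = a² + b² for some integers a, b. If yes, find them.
Not possible

Factorization: 248 = 2^3 × 31
By Fermat: n is sum of two squares iff every prime p ≡ 3 (mod 4) appears to even power.
Prime(s) ≡ 3 (mod 4) with odd exponent: [(31, 1)]
Therefore 248 cannot be expressed as a² + b².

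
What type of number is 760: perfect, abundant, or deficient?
abundant

Proper divisors of 760: sum = 1 + 2 + 4 + 5 + 8 + 10 + 19 + 20 + 38 + 40 + 76 + 95 + 152 + 190 + 380 = 1040
Since 1040 > 760, 760 is abundant.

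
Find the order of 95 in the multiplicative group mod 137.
136

137 is prime, so ord(95) divides φ(137) = 136.
Divisors of 136: 1, 2, 4, 8, 17, 34, 68, 136.
Repeated squaring: 95^1 ≡ 95, 95^2 ≡ 120, 95^4 ≡ 15, 95^8 ≡ 88, 95^16 ≡ 72, 95^32 ≡ 115, 95^64 ≡ 73, 95^128 ≡ 123 (mod 137).
Test 95^d mod 137 for each divisor d in increasing order:
95^1 ≡ 95
95^2 ≡ 120
95^4 ≡ 15
95^8 ≡ 88
95^17 = 95^16·95^1 ≡ 127
95^34 = 95^32·95^2 ≡ 100
95^68 = 95^64·95^4 ≡ 136
95^136 = 95^128·95^8 ≡ 1  ← first divisor giving 1
The order is 136.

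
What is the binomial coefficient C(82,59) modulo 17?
10

Using Lucas' theorem:
Write n=82 and k=59 in base 17:
n in base 17: [4, 14]
k in base 17: [3, 8]
C(82,59) mod 17 = ∏ C(n_i, k_i) mod 17
Digit binomials (mod 17): C(4,3) = 4; C(14,8) = 3003 ≡ 11
Product: 4 × 11 = 44 ≡ 10 (mod 17)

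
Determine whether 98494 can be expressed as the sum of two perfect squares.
Not possible

Factorization: 98494 = 2 × 11^3 × 37
By Fermat: n is sum of two squares iff every prime p ≡ 3 (mod 4) appears to even power.
Prime(s) ≡ 3 (mod 4) with odd exponent: [(11, 3)]
Therefore 98494 cannot be expressed as a² + b².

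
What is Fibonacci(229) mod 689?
551

Matrix identity: Q^n = [[F_(n+1), F_n], [F_n, F_(n-1)]] with Q = [[1,1],[1,0]].
n = 229 = 11100101₂. Square-and-multiply, entries mod 689:
Q^1 = [[1,1],[1,0]]
Q^3 = (Q^1)²·Q = [[3,2],[2,1]]
Q^7 = (Q^3)²·Q = [[21,13],[13,8]]
Q^14 = (Q^7)² = [[610,377],[377,233]]
Q^28 = (Q^14)² = [[235,182],[182,53]]
Q^57 = (Q^28)²·Q = [[209,157],[157,52]]
Q^114 = (Q^57)² = [[119,326],[326,482]]
Q^229 = (Q^114)²·Q = [[112,551],[551,250]]
F_229 mod 689 = Q^229[0][1] = 551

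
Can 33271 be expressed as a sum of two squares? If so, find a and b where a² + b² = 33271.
Not possible

Factorization: 33271 = 7^3 × 97
By Fermat: n is sum of two squares iff every prime p ≡ 3 (mod 4) appears to even power.
Prime(s) ≡ 3 (mod 4) with odd exponent: [(7, 3)]
Therefore 33271 cannot be expressed as a² + b².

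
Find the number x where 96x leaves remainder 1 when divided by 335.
171

gcd(96, 335) = 1, so the inverse exists.
Extended Euclidean algorithm on (335, 96):
335 = 3 × 96 + 47  ⟹  47 = (1)·335 + (-3)·96
96 = 2 × 47 + 2  ⟹  2 = (-2)·335 + (7)·96
47 = 23 × 2 + 1  ⟹  1 = (47)·335 + (-164)·96
So (-164)·96 ≡ 1 (mod 335), i.e. 96^(-1) ≡ -164 ≡ 171 (mod 335).
Check: 96 × 171 = 16416 ≡ 1 (mod 335)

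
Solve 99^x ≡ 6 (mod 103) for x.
5

Baby-step giant-step with step n = ⌈√103⌉ = 11.
Baby steps 99^j mod 103 (j:value) for j=0..10: 0:1, 1:99, 2:16, 3:39, 4:50, 5:6, 6:79, 7:96, 8:28, 9:94, 10:36.
h = 6 is already in the table at j=5, so x = 5.
Check: 99^5 ≡ 6 (mod 103).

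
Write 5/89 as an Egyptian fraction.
1/18 + 1/1602

Greedy algorithm:
5/89: ceiling(89/5) = 18, use 1/18
1/1602: ceiling(1602/1) = 1602, use 1/1602
Result: 5/89 = 1/18 + 1/1602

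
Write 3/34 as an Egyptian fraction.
1/12 + 1/204

Greedy algorithm:
3/34: ceiling(34/3) = 12, use 1/12
1/204: ceiling(204/1) = 204, use 1/204
Result: 3/34 = 1/12 + 1/204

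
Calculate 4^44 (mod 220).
36

Repeated squaring. Binary of 44 = 101100.
4^1 ≡ 4 (mod 220); 4^2 ≡ 16 (mod 220); 4^4 ≡ 36 (mod 220); 4^8 ≡ 196 (mod 220); 4^16 ≡ 136 (mod 220); 4^32 ≡ 16 (mod 220)
4^44 = 4^4 × 4^8 × 4^32 ≡ 36 (mod 220)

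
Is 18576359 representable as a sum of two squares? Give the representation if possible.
Not possible

Factorization: 18576359 = 17 × 103^3
By Fermat: n is sum of two squares iff every prime p ≡ 3 (mod 4) appears to even power.
Prime(s) ≡ 3 (mod 4) with odd exponent: [(103, 3)]
Therefore 18576359 cannot be expressed as a² + b².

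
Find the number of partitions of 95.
104651419

p(n) counts ways to write n as a sum of positive integers (order ignored).
Euler's pentagonal recurrence: p(k) = p(k-1) + p(k-2) - p(k-5) - p(k-7) + p(k-12) + p(k-15) - ... (offsets j(3j∓1)/2, signs ++--, p(0)=1, p(<0)=0).
DP table for k = 0..94: p(0)=1, p(1)=1, p(2)=2, p(3)=3, p(4)=5, p(5)=7, p(6)=11, p(7)=15, p(8)=22, p(9)=30, p(10)=42, p(11)=56, p(12)=77, p(13)=101, p(14)=135, p(15)=176, p(16)=231, p(17)=297, p(18)=385, p(19)=490, p(20)=627, p(21)=792, p(22)=1002, p(23)=1255, p(24)=1575, p(25)=1958, p(26)=2436, p(27)=3010, p(28)=3718, p(29)=4565, p(30)=5604, p(31)=6842, p(32)=8349, p(33)=10143, p(34)=12310, p(35)=14883, p(36)=17977, p(37)=21637, p(38)=26015, p(39)=31185, p(40)=37338, p(41)=44583, p(42)=53174, p(43)=63261, p(44)=75175, p(45)=89134, p(46)=105558, p(47)=124754, p(48)=147273, p(49)=173525, p(50)=204226, p(51)=239943, p(52)=281589, p(53)=329931, p(54)=386155, p(55)=451276, p(56)=526823, p(57)=614154, p(58)=715220, p(59)=831820, p(60)=966467, p(61)=1121505, p(62)=1300156, p(63)=1505499, p(64)=1741630, p(65)=2012558, p(66)=2323520, p(67)=2679689, p(68)=3087735, p(69)=3554345, p(70)=4087968, p(71)=4697205, p(72)=5392783, p(73)=6185689, p(74)=7089500, p(75)=8118264, p(76)=9289091, p(77)=10619863, p(78)=12132164, p(79)=13848650, p(80)=15796476, p(81)=18004327, p(82)=20506255, p(83)=23338469, p(84)=26543660, p(85)=30167357, p(86)=34262962, p(87)=38887673, p(88)=44108109, p(89)=49995925, p(90)=56634173, p(91)=64112359, p(92)=72533807, p(93)=82010177, p(94)=92669720.
Final step: p(95) = p(94) + p(93) - p(90) - p(88) + p(83) + p(80) - p(73) - p(69) + p(60) + p(55) - p(44) - p(38) + p(25) + p(18) - p(3)
= 92669720 + 82010177 - 56634173 - 44108109 + 23338469 + 15796476 - 6185689 - 3554345 + 966467 + 451276 - 75175 - 26015 + 1958 + 385 - 3
= 104651419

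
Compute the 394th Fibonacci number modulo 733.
351

Matrix identity: Q^n = [[F_(n+1), F_n], [F_n, F_(n-1)]] with Q = [[1,1],[1,0]].
n = 394 = 110001010₂. Square-and-multiply, entries mod 733:
Q^1 = [[1,1],[1,0]]
Q^3 = (Q^1)²·Q = [[3,2],[2,1]]
Q^6 = (Q^3)² = [[13,8],[8,5]]
Q^12 = (Q^6)² = [[233,144],[144,89]]
Q^24 = (Q^12)² = [[259,189],[189,70]]
Q^49 = (Q^24)²·Q = [[58,182],[182,609]]
Q^98 = (Q^49)² = [[571,449],[449,122]]
Q^197 = (Q^98)²·Q = [[247,615],[615,365]]
Q^394 = (Q^197)² = [[167,351],[351,549]]
F_394 mod 733 = Q^394[0][1] = 351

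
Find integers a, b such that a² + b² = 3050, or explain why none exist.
5² + 55² (a=5, b=55)

Factorization: 3050 = 2 × 5^2 × 61
By Fermat: n is sum of two squares iff every prime p ≡ 3 (mod 4) appears to even power.
All primes ≡ 3 (mod 4) appear to even power.
Search a = 0, 1, 2, … for 3050 - a² a perfect square: first hit at a = 5: 3050 - 25 = 3025 = 55².
3050 = 5² + 55² = 25 + 3025 ✓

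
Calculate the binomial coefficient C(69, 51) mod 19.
0

Using Lucas' theorem:
Write n=69 and k=51 in base 19:
n in base 19: [3, 12]
k in base 19: [2, 13]
C(69,51) mod 19 = ∏ C(n_i, k_i) mod 19
Digit binomials (mod 19): C(3,2) = 3; C(12,13) = 0 (k_i > n_i)
Product: 3 × 0 = 0 ≡ 0 (mod 19)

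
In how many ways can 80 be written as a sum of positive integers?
15796476

p(n) counts ways to write n as a sum of positive integers (order ignored).
Euler's pentagonal recurrence: p(k) = p(k-1) + p(k-2) - p(k-5) - p(k-7) + p(k-12) + p(k-15) - ... (offsets j(3j∓1)/2, signs ++--, p(0)=1, p(<0)=0).
DP table for k = 0..79: p(0)=1, p(1)=1, p(2)=2, p(3)=3, p(4)=5, p(5)=7, p(6)=11, p(7)=15, p(8)=22, p(9)=30, p(10)=42, p(11)=56, p(12)=77, p(13)=101, p(14)=135, p(15)=176, p(16)=231, p(17)=297, p(18)=385, p(19)=490, p(20)=627, p(21)=792, p(22)=1002, p(23)=1255, p(24)=1575, p(25)=1958, p(26)=2436, p(27)=3010, p(28)=3718, p(29)=4565, p(30)=5604, p(31)=6842, p(32)=8349, p(33)=10143, p(34)=12310, p(35)=14883, p(36)=17977, p(37)=21637, p(38)=26015, p(39)=31185, p(40)=37338, p(41)=44583, p(42)=53174, p(43)=63261, p(44)=75175, p(45)=89134, p(46)=105558, p(47)=124754, p(48)=147273, p(49)=173525, p(50)=204226, p(51)=239943, p(52)=281589, p(53)=329931, p(54)=386155, p(55)=451276, p(56)=526823, p(57)=614154, p(58)=715220, p(59)=831820, p(60)=966467, p(61)=1121505, p(62)=1300156, p(63)=1505499, p(64)=1741630, p(65)=2012558, p(66)=2323520, p(67)=2679689, p(68)=3087735, p(69)=3554345, p(70)=4087968, p(71)=4697205, p(72)=5392783, p(73)=6185689, p(74)=7089500, p(75)=8118264, p(76)=9289091, p(77)=10619863, p(78)=12132164, p(79)=13848650.
Final step: p(80) = p(79) + p(78) - p(75) - p(73) + p(68) + p(65) - p(58) - p(54) + p(45) + p(40) - p(29) - p(23) + p(10) + p(3)
= 13848650 + 12132164 - 8118264 - 6185689 + 3087735 + 2012558 - 715220 - 386155 + 89134 + 37338 - 4565 - 1255 + 42 + 3
= 15796476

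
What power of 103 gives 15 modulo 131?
106

Baby-step giant-step with step n = ⌈√131⌉ = 12.
Baby steps 103^j mod 131 (j:value) for j=0..11: 0:1, 1:103, 2:129, 3:56, 4:4, 5:19, 6:123, 7:93, 8:16, 9:76, 10:99, 11:110.
Giant-step multiplier: 103^(-12) ≡ 103^(130-12) = 103^118 ≡ 43 (mod 131).
Giant steps γ_i = 15·43^i mod 131: γ_0=15, γ_1=121, γ_2=94, γ_3=112, γ_4=100, γ_5=108, γ_6=59, γ_7=48, γ_8=99 (in table at j=10).
x = i·n + j = 8·12 + 10 = 106.
Check: 103^106 ≡ 15 (mod 131).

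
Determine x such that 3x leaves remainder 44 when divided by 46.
x ≡ 30 (mod 46)

gcd(3, 46) = 1, which divides 44, so solutions exist.
Find 3^(-1) mod 46 by the extended Euclidean algorithm:
46 = 15 × 3 + 1  ⟹  1 = (1)·46 + (-15)·3
So (-15)·3 ≡ 1 (mod 46), i.e. 3^(-1) ≡ -15 ≡ 31 (mod 46).
x ≡ 31 × 44 = 1364 ≡ 30 (mod 46).
Check: 3 × 30 = 90 ≡ 44 (mod 46).
Unique solution: x ≡ 30 (mod 46)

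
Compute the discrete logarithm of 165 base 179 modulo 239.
20

Baby-step giant-step with step n = ⌈√239⌉ = 16.
Baby steps 179^j mod 239 (j:value) for j=0..15: 0:1, 1:179, 2:15, 3:56, 4:225, 5:123, 6:29, 7:172, 8:196, 9:190, 10:72, 11:221, 12:124, 13:208, 14:187, 15:13.
Giant-step multiplier: 179^(-16) ≡ 179^(238-16) = 179^222 ≡ 110 (mod 239).
Giant steps γ_i = 165·110^i mod 239: γ_0=165, γ_1=225 (in table at j=4).
x = i·n + j = 1·16 + 4 = 20.
Check: 179^20 ≡ 165 (mod 239).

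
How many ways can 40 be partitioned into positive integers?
37338

p(n) counts ways to write n as a sum of positive integers (order ignored).
Euler's pentagonal recurrence: p(k) = p(k-1) + p(k-2) - p(k-5) - p(k-7) + p(k-12) + p(k-15) - ... (offsets j(3j∓1)/2, signs ++--, p(0)=1, p(<0)=0).
DP table for k = 0..39: p(0)=1, p(1)=1, p(2)=2, p(3)=3, p(4)=5, p(5)=7, p(6)=11, p(7)=15, p(8)=22, p(9)=30, p(10)=42, p(11)=56, p(12)=77, p(13)=101, p(14)=135, p(15)=176, p(16)=231, p(17)=297, p(18)=385, p(19)=490, p(20)=627, p(21)=792, p(22)=1002, p(23)=1255, p(24)=1575, p(25)=1958, p(26)=2436, p(27)=3010, p(28)=3718, p(29)=4565, p(30)=5604, p(31)=6842, p(32)=8349, p(33)=10143, p(34)=12310, p(35)=14883, p(36)=17977, p(37)=21637, p(38)=26015, p(39)=31185.
Final step: p(40) = p(39) + p(38) - p(35) - p(33) + p(28) + p(25) - p(18) - p(14) + p(5) + p(0)
= 31185 + 26015 - 14883 - 10143 + 3718 + 1958 - 385 - 135 + 7 + 1
= 37338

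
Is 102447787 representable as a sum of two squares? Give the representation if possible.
Not possible

Factorization: 102447787 = 13 × 199^3
By Fermat: n is sum of two squares iff every prime p ≡ 3 (mod 4) appears to even power.
Prime(s) ≡ 3 (mod 4) with odd exponent: [(199, 3)]
Therefore 102447787 cannot be expressed as a² + b².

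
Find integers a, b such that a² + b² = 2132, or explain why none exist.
4² + 46² (a=4, b=46)

Factorization: 2132 = 2^2 × 13 × 41
By Fermat: n is sum of two squares iff every prime p ≡ 3 (mod 4) appears to even power.
All primes ≡ 3 (mod 4) appear to even power.
Search a = 0, 1, 2, … for 2132 - a² a perfect square: first hit at a = 4: 2132 - 16 = 2116 = 46².
2132 = 4² + 46² = 16 + 2116 ✓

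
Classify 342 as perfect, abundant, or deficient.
abundant

Proper divisors of 342: sum = 1 + 2 + 3 + 6 + 9 + 18 + 19 + 38 + 57 + 114 + 171 = 438
Since 438 > 342, 342 is abundant.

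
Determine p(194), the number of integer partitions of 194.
2366022741845

p(n) counts ways to write n as a sum of positive integers (order ignored).
Euler's pentagonal recurrence: p(k) = p(k-1) + p(k-2) - p(k-5) - p(k-7) + p(k-12) + p(k-15) - ... (offsets j(3j∓1)/2, signs ++--, p(0)=1, p(<0)=0).
DP table for k = 0..193: p(0)=1, p(1)=1, p(2)=2, p(3)=3, p(4)=5, p(5)=7, p(6)=11, p(7)=15, p(8)=22, p(9)=30, p(10)=42, p(11)=56, p(12)=77, p(13)=101, p(14)=135, p(15)=176, p(16)=231, p(17)=297, p(18)=385, p(19)=490, p(20)=627, p(21)=792, p(22)=1002, p(23)=1255, p(24)=1575, p(25)=1958, p(26)=2436, p(27)=3010, p(28)=3718, p(29)=4565, p(30)=5604, p(31)=6842, p(32)=8349, p(33)=10143, p(34)=12310, p(35)=14883, p(36)=17977, p(37)=21637, p(38)=26015, p(39)=31185, p(40)=37338, p(41)=44583, p(42)=53174, p(43)=63261, p(44)=75175, p(45)=89134, p(46)=105558, p(47)=124754, p(48)=147273, p(49)=173525, p(50)=204226, p(51)=239943, p(52)=281589, p(53)=329931, p(54)=386155, p(55)=451276, p(56)=526823, p(57)=614154, p(58)=715220, p(59)=831820, p(60)=966467, p(61)=1121505, p(62)=1300156, p(63)=1505499, p(64)=1741630, p(65)=2012558, p(66)=2323520, p(67)=2679689, p(68)=3087735, p(69)=3554345, p(70)=4087968, p(71)=4697205, p(72)=5392783, p(73)=6185689, p(74)=7089500, p(75)=8118264, p(76)=9289091, p(77)=10619863, p(78)=12132164, p(79)=13848650, p(80)=15796476, p(81)=18004327, p(82)=20506255, p(83)=23338469, p(84)=26543660, p(85)=30167357, p(86)=34262962, p(87)=38887673, p(88)=44108109, p(89)=49995925, p(90)=56634173, p(91)=64112359, p(92)=72533807, p(93)=82010177, p(94)=92669720, p(95)=104651419, p(96)=118114304, p(97)=133230930, p(98)=150198136, p(99)=169229875, p(100)=190569292, p(101)=214481126, p(102)=241265379, p(103)=271248950, p(104)=304801365, p(105)=342325709, p(106)=384276336, p(107)=431149389, p(108)=483502844, p(109)=541946240, p(110)=607163746, p(111)=679903203, p(112)=761002156, p(113)=851376628, p(114)=952050665, p(115)=1064144451, p(116)=1188908248, p(117)=1327710076, p(118)=1482074143, p(119)=1653668665, p(120)=1844349560, p(121)=2056148051, p(122)=2291320912, p(123)=2552338241, p(124)=2841940500, p(125)=3163127352, p(126)=3519222692, p(127)=3913864295, p(128)=4351078600, p(129)=4835271870, p(130)=5371315400, p(131)=5964539504, p(132)=6620830889, p(133)=7346629512, p(134)=8149040695, p(135)=9035836076, p(136)=10015581680, p(137)=11097645016, p(138)=12292341831, p(139)=13610949895, p(140)=15065878135, p(141)=16670689208, p(142)=18440293320, p(143)=20390982757, p(144)=22540654445, p(145)=24908858009, p(146)=27517052599, p(147)=30388671978, p(148)=33549419497, p(149)=37027355200, p(150)=40853235313, p(151)=45060624582, p(152)=49686288421, p(153)=54770336324, p(154)=60356673280, p(155)=66493182097, p(156)=73232243759, p(157)=80630964769, p(158)=88751778802, p(159)=97662728555, p(160)=107438159466, p(161)=118159068427, p(162)=129913904637, p(163)=142798995930, p(164)=156919475295, p(165)=172389800255, p(166)=189334822579, p(167)=207890420102, p(168)=228204732751, p(169)=250438925115, p(170)=274768617130, p(171)=301384802048, p(172)=330495499613, p(173)=362326859895, p(174)=397125074750, p(175)=435157697830, p(176)=476715857290, p(177)=522115831195, p(178)=571701605655, p(179)=625846753120, p(180)=684957390936, p(181)=749474411781, p(182)=819876908323, p(183)=896684817527, p(184)=980462880430, p(185)=1071823774337, p(186)=1171432692373, p(187)=1280011042268, p(188)=1398341745571, p(189)=1527273599625, p(190)=1667727404093, p(191)=1820701100652, p(192)=1987276856363, p(193)=2168627105469.
Final step: p(194) = p(193) + p(192) - p(189) - p(187) + p(182) + p(179) - p(172) - p(168) + p(159) + p(154) - p(143) - p(137) + p(124) + p(117) - p(102) - p(94) + p(77) + p(68) - p(49) - p(39) + p(18) + p(7)
= 2168627105469 + 1987276856363 - 1527273599625 - 1280011042268 + 819876908323 + 625846753120 - 330495499613 - 228204732751 + 97662728555 + 60356673280 - 20390982757 - 11097645016 + 2841940500 + 1327710076 - 241265379 - 92669720 + 10619863 + 3087735 - 173525 - 31185 + 385 + 15
= 2366022741845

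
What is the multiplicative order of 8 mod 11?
10

11 is prime, so ord(8) divides φ(11) = 10.
Divisors of 10: 1, 2, 5, 10.
Repeated squaring: 8^1 ≡ 8, 8^2 ≡ 9, 8^4 ≡ 4, 8^8 ≡ 5 (mod 11).
Test 8^d mod 11 for each divisor d in increasing order:
8^1 ≡ 8
8^2 ≡ 9
8^5 = 8^4·8^1 ≡ 10
8^10 = 8^8·8^2 ≡ 1  ← first divisor giving 1
The order is 10.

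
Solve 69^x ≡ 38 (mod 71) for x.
62

Baby-step giant-step with step n = ⌈√71⌉ = 9.
Baby steps 69^j mod 71 (j:value) for j=0..8: 0:1, 1:69, 2:4, 3:63, 4:16, 5:39, 6:64, 7:14, 8:43.
Giant-step multiplier: 69^(-9) ≡ 69^(70-9) = 69^61 ≡ 52 (mod 71).
Giant steps γ_i = 38·52^i mod 71: γ_0=38, γ_1=59, γ_2=15, γ_3=70, γ_4=19, γ_5=65, γ_6=43 (in table at j=8).
x = i·n + j = 6·9 + 8 = 62.
Check: 69^62 ≡ 38 (mod 71).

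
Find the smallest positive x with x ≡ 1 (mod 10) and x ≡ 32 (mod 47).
361

Using Chinese Remainder Theorem:
M = 10 × 47 = 470
M1 = 47, M2 = 10
y1 = 47^(-1) mod 10 = 3
y2 = 10^(-1) mod 47 = 33
x = (1×47×3 + 32×10×33) mod 470 = 361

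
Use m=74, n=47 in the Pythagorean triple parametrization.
(3267, 6956, 7685)

Euclid's formula: a = m² - n², b = 2mn, c = m² + n²
m = 74, n = 47
a = 74² - 47² = 5476 - 2209 = 3267
b = 2 × 74 × 47 = 6956
c = 74² + 47² = 5476 + 2209 = 7685
Verification: 3267² + 6956² = 10673289 + 48385936 = 59059225 = 7685² ✓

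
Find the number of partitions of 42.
53174

p(n) counts ways to write n as a sum of positive integers (order ignored).
Euler's pentagonal recurrence: p(k) = p(k-1) + p(k-2) - p(k-5) - p(k-7) + p(k-12) + p(k-15) - ... (offsets j(3j∓1)/2, signs ++--, p(0)=1, p(<0)=0).
DP table for k = 0..41: p(0)=1, p(1)=1, p(2)=2, p(3)=3, p(4)=5, p(5)=7, p(6)=11, p(7)=15, p(8)=22, p(9)=30, p(10)=42, p(11)=56, p(12)=77, p(13)=101, p(14)=135, p(15)=176, p(16)=231, p(17)=297, p(18)=385, p(19)=490, p(20)=627, p(21)=792, p(22)=1002, p(23)=1255, p(24)=1575, p(25)=1958, p(26)=2436, p(27)=3010, p(28)=3718, p(29)=4565, p(30)=5604, p(31)=6842, p(32)=8349, p(33)=10143, p(34)=12310, p(35)=14883, p(36)=17977, p(37)=21637, p(38)=26015, p(39)=31185, p(40)=37338, p(41)=44583.
Final step: p(42) = p(41) + p(40) - p(37) - p(35) + p(30) + p(27) - p(20) - p(16) + p(7) + p(2)
= 44583 + 37338 - 21637 - 14883 + 5604 + 3010 - 627 - 231 + 15 + 2
= 53174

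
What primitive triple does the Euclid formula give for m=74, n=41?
(3795, 6068, 7157)

Euclid's formula: a = m² - n², b = 2mn, c = m² + n²
m = 74, n = 41
a = 74² - 41² = 5476 - 1681 = 3795
b = 2 × 74 × 41 = 6068
c = 74² + 41² = 5476 + 1681 = 7157
Verification: 3795² + 6068² = 14402025 + 36820624 = 51222649 = 7157² ✓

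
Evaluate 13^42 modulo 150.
19

Repeated squaring. Binary of 42 = 101010.
13^1 ≡ 13 (mod 150); 13^2 ≡ 19 (mod 150); 13^4 ≡ 61 (mod 150); 13^8 ≡ 121 (mod 150); 13^16 ≡ 91 (mod 150); 13^32 ≡ 31 (mod 150)
13^42 = 13^2 × 13^8 × 13^32 ≡ 19 (mod 150)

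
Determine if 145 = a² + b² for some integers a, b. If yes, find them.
1² + 12² (a=1, b=12)

Factorization: 145 = 5 × 29
By Fermat: n is sum of two squares iff every prime p ≡ 3 (mod 4) appears to even power.
All primes ≡ 3 (mod 4) appear to even power.
Search a = 0, 1, 2, … for 145 - a² a perfect square: first hit at a = 1: 145 - 1 = 144 = 12².
145 = 1² + 12² = 1 + 144 ✓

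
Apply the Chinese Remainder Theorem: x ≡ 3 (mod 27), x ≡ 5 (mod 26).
57

Using Chinese Remainder Theorem:
M = 27 × 26 = 702
M1 = 26, M2 = 27
y1 = 26^(-1) mod 27 = 26
y2 = 27^(-1) mod 26 = 1
x = (3×26×26 + 5×27×1) mod 702 = 57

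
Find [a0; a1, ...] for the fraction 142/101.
[1; 2, 2, 6, 3]

Euclidean algorithm steps:
142 = 1 × 101 + 41
101 = 2 × 41 + 19
41 = 2 × 19 + 3
19 = 6 × 3 + 1
3 = 3 × 1 + 0
Continued fraction: [1; 2, 2, 6, 3]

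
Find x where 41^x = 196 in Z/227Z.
80

Baby-step giant-step with step n = ⌈√227⌉ = 16.
Baby steps 41^j mod 227 (j:value) for j=0..15: 0:1, 1:41, 2:92, 3:140, 4:65, 5:168, 6:78, 7:20, 8:139, 9:24, 10:76, 11:165, 12:182, 13:198, 14:173, 15:56.
Giant-step multiplier: 41^(-16) ≡ 41^(226-16) = 41^210 ≡ 131 (mod 227).
Giant steps γ_i = 196·131^i mod 227: γ_0=196, γ_1=25, γ_2=97, γ_3=222, γ_4=26, γ_5=1 (in table at j=0).
x = i·n + j = 5·16 + 0 = 80.
Check: 41^80 ≡ 196 (mod 227).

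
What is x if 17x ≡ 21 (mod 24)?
x ≡ 21 (mod 24)

gcd(17, 24) = 1, which divides 21, so solutions exist.
Find 17^(-1) mod 24 by the extended Euclidean algorithm:
24 = 1 × 17 + 7  ⟹  7 = (1)·24 + (-1)·17
17 = 2 × 7 + 3  ⟹  3 = (-2)·24 + (3)·17
7 = 2 × 3 + 1  ⟹  1 = (5)·24 + (-7)·17
So (-7)·17 ≡ 1 (mod 24), i.e. 17^(-1) ≡ -7 ≡ 17 (mod 24).
x ≡ 17 × 21 = 357 ≡ 21 (mod 24).
Check: 17 × 21 = 357 ≡ 21 (mod 24).
Unique solution: x ≡ 21 (mod 24)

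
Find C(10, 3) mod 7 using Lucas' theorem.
1

Using Lucas' theorem:
Write n=10 and k=3 in base 7:
n in base 7: [1, 3]
k in base 7: [0, 3]
C(10,3) mod 7 = ∏ C(n_i, k_i) mod 7
Digit binomials (mod 7): C(1,0) = 1; C(3,3) = 1
Product: 1 × 1 = 1 ≡ 1 (mod 7)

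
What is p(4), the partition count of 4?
5

p(n) counts ways to write n as a sum of positive integers (order ignored).
Examples: 4; 3 + 1; 2 + 2; 2 + 1 + 1; 1 + 1 + 1 + 1
p(4) = 5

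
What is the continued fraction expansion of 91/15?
[6; 15]

Euclidean algorithm steps:
91 = 6 × 15 + 1
15 = 15 × 1 + 0
Continued fraction: [6; 15]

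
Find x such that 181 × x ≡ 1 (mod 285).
211

gcd(181, 285) = 1, so the inverse exists.
Extended Euclidean algorithm on (285, 181):
285 = 1 × 181 + 104  ⟹  104 = (1)·285 + (-1)·181
181 = 1 × 104 + 77  ⟹  77 = (-1)·285 + (2)·181
104 = 1 × 77 + 27  ⟹  27 = (2)·285 + (-3)·181
77 = 2 × 27 + 23  ⟹  23 = (-5)·285 + (8)·181
27 = 1 × 23 + 4  ⟹  4 = (7)·285 + (-11)·181
23 = 5 × 4 + 3  ⟹  3 = (-40)·285 + (63)·181
4 = 1 × 3 + 1  ⟹  1 = (47)·285 + (-74)·181
So (-74)·181 ≡ 1 (mod 285), i.e. 181^(-1) ≡ -74 ≡ 211 (mod 285).
Check: 181 × 211 = 38191 ≡ 1 (mod 285)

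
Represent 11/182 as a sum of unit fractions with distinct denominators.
1/17 + 1/619 + 1/1915186

Greedy algorithm:
11/182: ceiling(182/11) = 17, use 1/17
5/3094: ceiling(3094/5) = 619, use 1/619
1/1915186: ceiling(1915186/1) = 1915186, use 1/1915186
Result: 11/182 = 1/17 + 1/619 + 1/1915186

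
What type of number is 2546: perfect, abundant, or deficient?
deficient

Proper divisors of 2546: sum = 1 + 2 + 19 + 38 + 67 + 134 + 1273 = 1534
Since 1534 < 2546, 2546 is deficient.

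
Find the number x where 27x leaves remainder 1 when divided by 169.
144

gcd(27, 169) = 1, so the inverse exists.
Extended Euclidean algorithm on (169, 27):
169 = 6 × 27 + 7  ⟹  7 = (1)·169 + (-6)·27
27 = 3 × 7 + 6  ⟹  6 = (-3)·169 + (19)·27
7 = 1 × 6 + 1  ⟹  1 = (4)·169 + (-25)·27
So (-25)·27 ≡ 1 (mod 169), i.e. 27^(-1) ≡ -25 ≡ 144 (mod 169).
Check: 27 × 144 = 3888 ≡ 1 (mod 169)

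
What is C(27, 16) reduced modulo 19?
0

Using Lucas' theorem:
Write n=27 and k=16 in base 19:
n in base 19: [1, 8]
k in base 19: [0, 16]
C(27,16) mod 19 = ∏ C(n_i, k_i) mod 19
Digit binomials (mod 19): C(1,0) = 1; C(8,16) = 0 (k_i > n_i)
Product: 1 × 0 = 0 ≡ 0 (mod 19)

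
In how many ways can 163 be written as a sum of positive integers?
142798995930

p(n) counts ways to write n as a sum of positive integers (order ignored).
Euler's pentagonal recurrence: p(k) = p(k-1) + p(k-2) - p(k-5) - p(k-7) + p(k-12) + p(k-15) - ... (offsets j(3j∓1)/2, signs ++--, p(0)=1, p(<0)=0).
DP table for k = 0..162: p(0)=1, p(1)=1, p(2)=2, p(3)=3, p(4)=5, p(5)=7, p(6)=11, p(7)=15, p(8)=22, p(9)=30, p(10)=42, p(11)=56, p(12)=77, p(13)=101, p(14)=135, p(15)=176, p(16)=231, p(17)=297, p(18)=385, p(19)=490, p(20)=627, p(21)=792, p(22)=1002, p(23)=1255, p(24)=1575, p(25)=1958, p(26)=2436, p(27)=3010, p(28)=3718, p(29)=4565, p(30)=5604, p(31)=6842, p(32)=8349, p(33)=10143, p(34)=12310, p(35)=14883, p(36)=17977, p(37)=21637, p(38)=26015, p(39)=31185, p(40)=37338, p(41)=44583, p(42)=53174, p(43)=63261, p(44)=75175, p(45)=89134, p(46)=105558, p(47)=124754, p(48)=147273, p(49)=173525, p(50)=204226, p(51)=239943, p(52)=281589, p(53)=329931, p(54)=386155, p(55)=451276, p(56)=526823, p(57)=614154, p(58)=715220, p(59)=831820, p(60)=966467, p(61)=1121505, p(62)=1300156, p(63)=1505499, p(64)=1741630, p(65)=2012558, p(66)=2323520, p(67)=2679689, p(68)=3087735, p(69)=3554345, p(70)=4087968, p(71)=4697205, p(72)=5392783, p(73)=6185689, p(74)=7089500, p(75)=8118264, p(76)=9289091, p(77)=10619863, p(78)=12132164, p(79)=13848650, p(80)=15796476, p(81)=18004327, p(82)=20506255, p(83)=23338469, p(84)=26543660, p(85)=30167357, p(86)=34262962, p(87)=38887673, p(88)=44108109, p(89)=49995925, p(90)=56634173, p(91)=64112359, p(92)=72533807, p(93)=82010177, p(94)=92669720, p(95)=104651419, p(96)=118114304, p(97)=133230930, p(98)=150198136, p(99)=169229875, p(100)=190569292, p(101)=214481126, p(102)=241265379, p(103)=271248950, p(104)=304801365, p(105)=342325709, p(106)=384276336, p(107)=431149389, p(108)=483502844, p(109)=541946240, p(110)=607163746, p(111)=679903203, p(112)=761002156, p(113)=851376628, p(114)=952050665, p(115)=1064144451, p(116)=1188908248, p(117)=1327710076, p(118)=1482074143, p(119)=1653668665, p(120)=1844349560, p(121)=2056148051, p(122)=2291320912, p(123)=2552338241, p(124)=2841940500, p(125)=3163127352, p(126)=3519222692, p(127)=3913864295, p(128)=4351078600, p(129)=4835271870, p(130)=5371315400, p(131)=5964539504, p(132)=6620830889, p(133)=7346629512, p(134)=8149040695, p(135)=9035836076, p(136)=10015581680, p(137)=11097645016, p(138)=12292341831, p(139)=13610949895, p(140)=15065878135, p(141)=16670689208, p(142)=18440293320, p(143)=20390982757, p(144)=22540654445, p(145)=24908858009, p(146)=27517052599, p(147)=30388671978, p(148)=33549419497, p(149)=37027355200, p(150)=40853235313, p(151)=45060624582, p(152)=49686288421, p(153)=54770336324, p(154)=60356673280, p(155)=66493182097, p(156)=73232243759, p(157)=80630964769, p(158)=88751778802, p(159)=97662728555, p(160)=107438159466, p(161)=118159068427, p(162)=129913904637.
Final step: p(163) = p(162) + p(161) - p(158) - p(156) + p(151) + p(148) - p(141) - p(137) + p(128) + p(123) - p(112) - p(106) + p(93) + p(86) - p(71) - p(63) + p(46) + p(37) - p(18) - p(8)
= 129913904637 + 118159068427 - 88751778802 - 73232243759 + 45060624582 + 33549419497 - 16670689208 - 11097645016 + 4351078600 + 2552338241 - 761002156 - 384276336 + 82010177 + 34262962 - 4697205 - 1505499 + 105558 + 21637 - 385 - 22
= 142798995930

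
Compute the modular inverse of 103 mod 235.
162

gcd(103, 235) = 1, so the inverse exists.
Extended Euclidean algorithm on (235, 103):
235 = 2 × 103 + 29  ⟹  29 = (1)·235 + (-2)·103
103 = 3 × 29 + 16  ⟹  16 = (-3)·235 + (7)·103
29 = 1 × 16 + 13  ⟹  13 = (4)·235 + (-9)·103
16 = 1 × 13 + 3  ⟹  3 = (-7)·235 + (16)·103
13 = 4 × 3 + 1  ⟹  1 = (32)·235 + (-73)·103
So (-73)·103 ≡ 1 (mod 235), i.e. 103^(-1) ≡ -73 ≡ 162 (mod 235).
Check: 103 × 162 = 16686 ≡ 1 (mod 235)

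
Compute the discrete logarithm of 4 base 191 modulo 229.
186

Baby-step giant-step with step n = ⌈√229⌉ = 16.
Baby steps 191^j mod 229 (j:value) for j=0..15: 0:1, 1:191, 2:70, 3:88, 4:91, 5:206, 6:187, 7:222, 8:37, 9:197, 10:71, 11:50, 12:161, 13:65, 14:49, 15:199.
Giant-step multiplier: 191^(-16) ≡ 191^(228-16) = 191^212 ≡ 183 (mod 229).
Giant steps γ_i = 4·183^i mod 229: γ_0=4, γ_1=45, γ_2=220, γ_3=185, γ_4=192, γ_5=99, γ_6=26, γ_7=178, γ_8=56, γ_9=172, γ_10=103, γ_11=71 (in table at j=10).
x = i·n + j = 11·16 + 10 = 186.
Check: 191^186 ≡ 4 (mod 229).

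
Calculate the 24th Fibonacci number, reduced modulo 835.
443

Matrix identity: Q^n = [[F_(n+1), F_n], [F_n, F_(n-1)]] with Q = [[1,1],[1,0]].
n = 24 = 11000₂. Square-and-multiply, entries mod 835:
Q^1 = [[1,1],[1,0]]
Q^3 = (Q^1)²·Q = [[3,2],[2,1]]
Q^6 = (Q^3)² = [[13,8],[8,5]]
Q^12 = (Q^6)² = [[233,144],[144,89]]
Q^24 = (Q^12)² = [[710,443],[443,267]]
F_24 mod 835 = Q^24[0][1] = 443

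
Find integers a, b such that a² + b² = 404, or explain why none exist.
2² + 20² (a=2, b=20)

Factorization: 404 = 2^2 × 101
By Fermat: n is sum of two squares iff every prime p ≡ 3 (mod 4) appears to even power.
All primes ≡ 3 (mod 4) appear to even power.
Search a = 0, 1, 2, … for 404 - a² a perfect square: first hit at a = 2: 404 - 4 = 400 = 20².
404 = 2² + 20² = 4 + 400 ✓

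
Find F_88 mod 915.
306

Matrix identity: Q^n = [[F_(n+1), F_n], [F_n, F_(n-1)]] with Q = [[1,1],[1,0]].
n = 88 = 1011000₂. Square-and-multiply, entries mod 915:
Q^1 = [[1,1],[1,0]]
Q^2 = (Q^1)² = [[2,1],[1,1]]
Q^5 = (Q^2)²·Q = [[8,5],[5,3]]
Q^11 = (Q^5)²·Q = [[144,89],[89,55]]
Q^22 = (Q^11)² = [[292,326],[326,881]]
Q^44 = (Q^22)² = [[305,843],[843,377]]
Q^88 = (Q^44)² = [[304,306],[306,913]]
F_88 mod 915 = Q^88[0][1] = 306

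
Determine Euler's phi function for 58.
28

58 = 2 × 29
φ(n) = n × ∏(1 - 1/p) for each prime p dividing n
φ(58) = 58 × (1 - 1/2) × (1 - 1/29) = 28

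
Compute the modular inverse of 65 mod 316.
141

gcd(65, 316) = 1, so the inverse exists.
Extended Euclidean algorithm on (316, 65):
316 = 4 × 65 + 56  ⟹  56 = (1)·316 + (-4)·65
65 = 1 × 56 + 9  ⟹  9 = (-1)·316 + (5)·65
56 = 6 × 9 + 2  ⟹  2 = (7)·316 + (-34)·65
9 = 4 × 2 + 1  ⟹  1 = (-29)·316 + (141)·65
So (141)·65 ≡ 1 (mod 316), i.e. 65^(-1) ≡ 141 (mod 316).
Check: 65 × 141 = 9165 ≡ 1 (mod 316)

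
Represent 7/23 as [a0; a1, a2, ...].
[0; 3, 3, 2]

Euclidean algorithm steps:
7 = 0 × 23 + 7
23 = 3 × 7 + 2
7 = 3 × 2 + 1
2 = 2 × 1 + 0
Continued fraction: [0; 3, 3, 2]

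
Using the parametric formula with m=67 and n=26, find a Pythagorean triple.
(3813, 3484, 5165)

Euclid's formula: a = m² - n², b = 2mn, c = m² + n²
m = 67, n = 26
a = 67² - 26² = 4489 - 676 = 3813
b = 2 × 67 × 26 = 3484
c = 67² + 26² = 4489 + 676 = 5165
Verification: 3813² + 3484² = 14538969 + 12138256 = 26677225 = 5165² ✓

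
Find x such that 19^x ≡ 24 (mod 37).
7

Baby-step giant-step with step n = ⌈√37⌉ = 7.
Baby steps 19^j mod 37 (j:value) for j=0..6: 0:1, 1:19, 2:28, 3:14, 4:7, 5:22, 6:11.
Giant-step multiplier: 19^(-7) ≡ 19^(36-7) = 19^29 ≡ 17 (mod 37).
Giant steps γ_i = 24·17^i mod 37: γ_0=24, γ_1=1 (in table at j=0).
x = i·n + j = 1·7 + 0 = 7.
Check: 19^7 ≡ 24 (mod 37).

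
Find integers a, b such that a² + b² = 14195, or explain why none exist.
Not possible

Factorization: 14195 = 5 × 17 × 167
By Fermat: n is sum of two squares iff every prime p ≡ 3 (mod 4) appears to even power.
Prime(s) ≡ 3 (mod 4) with odd exponent: [(167, 1)]
Therefore 14195 cannot be expressed as a² + b².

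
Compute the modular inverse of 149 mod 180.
29

gcd(149, 180) = 1, so the inverse exists.
Extended Euclidean algorithm on (180, 149):
180 = 1 × 149 + 31  ⟹  31 = (1)·180 + (-1)·149
149 = 4 × 31 + 25  ⟹  25 = (-4)·180 + (5)·149
31 = 1 × 25 + 6  ⟹  6 = (5)·180 + (-6)·149
25 = 4 × 6 + 1  ⟹  1 = (-24)·180 + (29)·149
So (29)·149 ≡ 1 (mod 180), i.e. 149^(-1) ≡ 29 (mod 180).
Check: 149 × 29 = 4321 ≡ 1 (mod 180)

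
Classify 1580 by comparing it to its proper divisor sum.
abundant

Proper divisors of 1580: sum = 1 + 2 + 4 + 5 + 10 + 20 + 79 + 158 + 316 + 395 + 790 = 1780
Since 1780 > 1580, 1580 is abundant.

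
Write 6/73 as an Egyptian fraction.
1/13 + 1/190 + 1/180310

Greedy algorithm:
6/73: ceiling(73/6) = 13, use 1/13
5/949: ceiling(949/5) = 190, use 1/190
1/180310: ceiling(180310/1) = 180310, use 1/180310
Result: 6/73 = 1/13 + 1/190 + 1/180310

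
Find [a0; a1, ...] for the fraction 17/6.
[2; 1, 5]

Euclidean algorithm steps:
17 = 2 × 6 + 5
6 = 1 × 5 + 1
5 = 5 × 1 + 0
Continued fraction: [2; 1, 5]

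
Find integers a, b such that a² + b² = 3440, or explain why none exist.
Not possible

Factorization: 3440 = 2^4 × 5 × 43
By Fermat: n is sum of two squares iff every prime p ≡ 3 (mod 4) appears to even power.
Prime(s) ≡ 3 (mod 4) with odd exponent: [(43, 1)]
Therefore 3440 cannot be expressed as a² + b².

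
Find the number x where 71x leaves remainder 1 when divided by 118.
5

gcd(71, 118) = 1, so the inverse exists.
Extended Euclidean algorithm on (118, 71):
118 = 1 × 71 + 47  ⟹  47 = (1)·118 + (-1)·71
71 = 1 × 47 + 24  ⟹  24 = (-1)·118 + (2)·71
47 = 1 × 24 + 23  ⟹  23 = (2)·118 + (-3)·71
24 = 1 × 23 + 1  ⟹  1 = (-3)·118 + (5)·71
So (5)·71 ≡ 1 (mod 118), i.e. 71^(-1) ≡ 5 (mod 118).
Check: 71 × 5 = 355 ≡ 1 (mod 118)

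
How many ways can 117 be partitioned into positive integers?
1327710076

p(n) counts ways to write n as a sum of positive integers (order ignored).
Euler's pentagonal recurrence: p(k) = p(k-1) + p(k-2) - p(k-5) - p(k-7) + p(k-12) + p(k-15) - ... (offsets j(3j∓1)/2, signs ++--, p(0)=1, p(<0)=0).
DP table for k = 0..116: p(0)=1, p(1)=1, p(2)=2, p(3)=3, p(4)=5, p(5)=7, p(6)=11, p(7)=15, p(8)=22, p(9)=30, p(10)=42, p(11)=56, p(12)=77, p(13)=101, p(14)=135, p(15)=176, p(16)=231, p(17)=297, p(18)=385, p(19)=490, p(20)=627, p(21)=792, p(22)=1002, p(23)=1255, p(24)=1575, p(25)=1958, p(26)=2436, p(27)=3010, p(28)=3718, p(29)=4565, p(30)=5604, p(31)=6842, p(32)=8349, p(33)=10143, p(34)=12310, p(35)=14883, p(36)=17977, p(37)=21637, p(38)=26015, p(39)=31185, p(40)=37338, p(41)=44583, p(42)=53174, p(43)=63261, p(44)=75175, p(45)=89134, p(46)=105558, p(47)=124754, p(48)=147273, p(49)=173525, p(50)=204226, p(51)=239943, p(52)=281589, p(53)=329931, p(54)=386155, p(55)=451276, p(56)=526823, p(57)=614154, p(58)=715220, p(59)=831820, p(60)=966467, p(61)=1121505, p(62)=1300156, p(63)=1505499, p(64)=1741630, p(65)=2012558, p(66)=2323520, p(67)=2679689, p(68)=3087735, p(69)=3554345, p(70)=4087968, p(71)=4697205, p(72)=5392783, p(73)=6185689, p(74)=7089500, p(75)=8118264, p(76)=9289091, p(77)=10619863, p(78)=12132164, p(79)=13848650, p(80)=15796476, p(81)=18004327, p(82)=20506255, p(83)=23338469, p(84)=26543660, p(85)=30167357, p(86)=34262962, p(87)=38887673, p(88)=44108109, p(89)=49995925, p(90)=56634173, p(91)=64112359, p(92)=72533807, p(93)=82010177, p(94)=92669720, p(95)=104651419, p(96)=118114304, p(97)=133230930, p(98)=150198136, p(99)=169229875, p(100)=190569292, p(101)=214481126, p(102)=241265379, p(103)=271248950, p(104)=304801365, p(105)=342325709, p(106)=384276336, p(107)=431149389, p(108)=483502844, p(109)=541946240, p(110)=607163746, p(111)=679903203, p(112)=761002156, p(113)=851376628, p(114)=952050665, p(115)=1064144451, p(116)=1188908248.
Final step: p(117) = p(116) + p(115) - p(112) - p(110) + p(105) + p(102) - p(95) - p(91) + p(82) + p(77) - p(66) - p(60) + p(47) + p(40) - p(25) - p(17) + p(0)
= 1188908248 + 1064144451 - 761002156 - 607163746 + 342325709 + 241265379 - 104651419 - 64112359 + 20506255 + 10619863 - 2323520 - 966467 + 124754 + 37338 - 1958 - 297 + 1
= 1327710076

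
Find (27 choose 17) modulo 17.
1

Using Lucas' theorem:
Write n=27 and k=17 in base 17:
n in base 17: [1, 10]
k in base 17: [1, 0]
C(27,17) mod 17 = ∏ C(n_i, k_i) mod 17
Digit binomials (mod 17): C(1,1) = 1; C(10,0) = 1
Product: 1 × 1 = 1 ≡ 1 (mod 17)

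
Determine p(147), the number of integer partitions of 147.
30388671978

p(n) counts ways to write n as a sum of positive integers (order ignored).
Euler's pentagonal recurrence: p(k) = p(k-1) + p(k-2) - p(k-5) - p(k-7) + p(k-12) + p(k-15) - ... (offsets j(3j∓1)/2, signs ++--, p(0)=1, p(<0)=0).
DP table for k = 0..146: p(0)=1, p(1)=1, p(2)=2, p(3)=3, p(4)=5, p(5)=7, p(6)=11, p(7)=15, p(8)=22, p(9)=30, p(10)=42, p(11)=56, p(12)=77, p(13)=101, p(14)=135, p(15)=176, p(16)=231, p(17)=297, p(18)=385, p(19)=490, p(20)=627, p(21)=792, p(22)=1002, p(23)=1255, p(24)=1575, p(25)=1958, p(26)=2436, p(27)=3010, p(28)=3718, p(29)=4565, p(30)=5604, p(31)=6842, p(32)=8349, p(33)=10143, p(34)=12310, p(35)=14883, p(36)=17977, p(37)=21637, p(38)=26015, p(39)=31185, p(40)=37338, p(41)=44583, p(42)=53174, p(43)=63261, p(44)=75175, p(45)=89134, p(46)=105558, p(47)=124754, p(48)=147273, p(49)=173525, p(50)=204226, p(51)=239943, p(52)=281589, p(53)=329931, p(54)=386155, p(55)=451276, p(56)=526823, p(57)=614154, p(58)=715220, p(59)=831820, p(60)=966467, p(61)=1121505, p(62)=1300156, p(63)=1505499, p(64)=1741630, p(65)=2012558, p(66)=2323520, p(67)=2679689, p(68)=3087735, p(69)=3554345, p(70)=4087968, p(71)=4697205, p(72)=5392783, p(73)=6185689, p(74)=7089500, p(75)=8118264, p(76)=9289091, p(77)=10619863, p(78)=12132164, p(79)=13848650, p(80)=15796476, p(81)=18004327, p(82)=20506255, p(83)=23338469, p(84)=26543660, p(85)=30167357, p(86)=34262962, p(87)=38887673, p(88)=44108109, p(89)=49995925, p(90)=56634173, p(91)=64112359, p(92)=72533807, p(93)=82010177, p(94)=92669720, p(95)=104651419, p(96)=118114304, p(97)=133230930, p(98)=150198136, p(99)=169229875, p(100)=190569292, p(101)=214481126, p(102)=241265379, p(103)=271248950, p(104)=304801365, p(105)=342325709, p(106)=384276336, p(107)=431149389, p(108)=483502844, p(109)=541946240, p(110)=607163746, p(111)=679903203, p(112)=761002156, p(113)=851376628, p(114)=952050665, p(115)=1064144451, p(116)=1188908248, p(117)=1327710076, p(118)=1482074143, p(119)=1653668665, p(120)=1844349560, p(121)=2056148051, p(122)=2291320912, p(123)=2552338241, p(124)=2841940500, p(125)=3163127352, p(126)=3519222692, p(127)=3913864295, p(128)=4351078600, p(129)=4835271870, p(130)=5371315400, p(131)=5964539504, p(132)=6620830889, p(133)=7346629512, p(134)=8149040695, p(135)=9035836076, p(136)=10015581680, p(137)=11097645016, p(138)=12292341831, p(139)=13610949895, p(140)=15065878135, p(141)=16670689208, p(142)=18440293320, p(143)=20390982757, p(144)=22540654445, p(145)=24908858009, p(146)=27517052599.
Final step: p(147) = p(146) + p(145) - p(142) - p(140) + p(135) + p(132) - p(125) - p(121) + p(112) + p(107) - p(96) - p(90) + p(77) + p(70) - p(55) - p(47) + p(30) + p(21) - p(2)
= 27517052599 + 24908858009 - 18440293320 - 15065878135 + 9035836076 + 6620830889 - 3163127352 - 2056148051 + 761002156 + 431149389 - 118114304 - 56634173 + 10619863 + 4087968 - 451276 - 124754 + 5604 + 792 - 2
= 30388671978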